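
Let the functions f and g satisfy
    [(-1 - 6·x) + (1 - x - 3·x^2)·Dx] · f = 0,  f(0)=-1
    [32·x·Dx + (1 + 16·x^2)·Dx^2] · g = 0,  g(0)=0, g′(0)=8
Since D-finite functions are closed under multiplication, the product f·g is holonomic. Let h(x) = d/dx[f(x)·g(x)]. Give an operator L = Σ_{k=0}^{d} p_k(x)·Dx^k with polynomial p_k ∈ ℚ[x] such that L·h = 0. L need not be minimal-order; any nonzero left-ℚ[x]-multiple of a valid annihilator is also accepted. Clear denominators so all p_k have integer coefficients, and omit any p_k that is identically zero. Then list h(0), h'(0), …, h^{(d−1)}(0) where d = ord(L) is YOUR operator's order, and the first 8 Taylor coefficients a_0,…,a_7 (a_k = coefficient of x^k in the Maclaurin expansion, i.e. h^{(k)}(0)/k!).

f: a_k = -1, -1, -4, -7, -19, -40, -97, -217, …
g: a_k = 0, 8, 0, -128/3, 0, 2048/5, 0, -32768/7, …
Sym-product of L_f,L_g gives L₀ (≤ ord 2).
h₀' ⇒ L via d/dx closure of L₀.
L = (-74 + 8736·x^2 + 18432·x^3 + 82944·x^4) + (25 + 182·x - 48·x^2 + 96·x^3 + 18432·x^4 + 55296·x^5)·Dx + (-3 - 13·x - 167·x^2 - 16·x^3 - 1472·x^4 + 3072·x^5 + 6912·x^6)·Dx^2  (order 2).
h: a_k = -8, -16, 32, -160/3, -5864/3, -12928/5, 323128/15, 1499072/105, …
ICs: h(0) = -8, h′(0) = -16.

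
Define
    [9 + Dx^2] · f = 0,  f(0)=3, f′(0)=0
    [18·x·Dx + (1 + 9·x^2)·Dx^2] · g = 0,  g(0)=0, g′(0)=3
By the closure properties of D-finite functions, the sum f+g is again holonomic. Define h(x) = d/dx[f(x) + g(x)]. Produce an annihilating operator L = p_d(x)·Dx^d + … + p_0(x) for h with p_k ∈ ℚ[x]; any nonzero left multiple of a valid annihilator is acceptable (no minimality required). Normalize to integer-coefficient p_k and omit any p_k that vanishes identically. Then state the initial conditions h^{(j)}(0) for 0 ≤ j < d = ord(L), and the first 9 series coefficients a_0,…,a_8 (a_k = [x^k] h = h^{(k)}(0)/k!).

L = (-1782·x + 20412·x^3 + 13122·x^5) + (-9 + 567·x^2 + 6561·x^4 + 6561·x^6)·Dx + (-198·x + 2268·x^3 + 1458·x^5)·Dx^2 + (-1 + 63·x^2 + 729·x^4 + 729·x^6)·Dx^3  (order 3).
h: a_k = 3, -27, -27, 81/2, 243, -729/40, -2187, 2187/560, 19683, …
ICs: h(0) = 3, h′(0) = -27, h′′(0) = -54.

f: a_k = 3, 0, -27/2, 0, 81/8, 0, -243/80, 0, 2187/4480, …
g: a_k = 0, 3, 0, -9, 0, 243/5, 0, -2187/7, 0, …
Sum ⇒ L₀ = lclm(L_f,L_g) in ℚ(x)⟨Dx⟩.
Differentiate: ansatz ord ≤ ord L₀ ⇒ L.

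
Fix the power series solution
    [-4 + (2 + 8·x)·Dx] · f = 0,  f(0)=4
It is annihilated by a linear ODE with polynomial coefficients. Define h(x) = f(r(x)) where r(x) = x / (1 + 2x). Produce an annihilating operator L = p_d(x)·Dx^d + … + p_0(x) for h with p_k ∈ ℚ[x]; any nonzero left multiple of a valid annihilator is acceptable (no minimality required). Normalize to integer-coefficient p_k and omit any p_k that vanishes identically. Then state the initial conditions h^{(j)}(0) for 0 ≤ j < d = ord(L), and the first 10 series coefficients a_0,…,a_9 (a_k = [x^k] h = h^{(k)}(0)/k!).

f: a_k = 4, 8, -8, 16, -40, 112, -336, 1056, -3432, 11440, …
f∘r: x↦r, Dx↦Dx/r' in L_f ⇒ L₀.
L = -2 + (1 + 8·x + 12·x^2)·Dx  (order 1).
h: a_k = 4, 8, -24, 80, -296, 1200, -5232, 24096, -115560, 571184, …
ICs: h(0) = 4.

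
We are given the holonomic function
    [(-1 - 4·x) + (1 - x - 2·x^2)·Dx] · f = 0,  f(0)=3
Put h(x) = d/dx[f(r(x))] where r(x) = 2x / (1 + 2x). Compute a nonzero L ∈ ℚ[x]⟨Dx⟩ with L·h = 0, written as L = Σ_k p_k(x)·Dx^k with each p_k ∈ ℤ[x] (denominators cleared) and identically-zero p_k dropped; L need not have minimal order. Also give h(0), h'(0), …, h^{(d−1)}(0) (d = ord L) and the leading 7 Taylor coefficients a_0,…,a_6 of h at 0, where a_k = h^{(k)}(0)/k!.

f: a_k = 3, 3, 9, 15, 33, 63, 129, …
L₀ from L_f via x↦r, Dx↦r'^{-1}Dx.
h₀' ⇒ L via d/dx closure of L₀.
L = (8 + 48·x + 288·x^2 + 320·x^3) + (-1 - 14·x - 36·x^2 + 56·x^3 + 160·x^4)·Dx  (order 1).
h: a_k = 6, 48, 0, 768, -1920, 13824, -53760, …
ICs: h(0) = 6.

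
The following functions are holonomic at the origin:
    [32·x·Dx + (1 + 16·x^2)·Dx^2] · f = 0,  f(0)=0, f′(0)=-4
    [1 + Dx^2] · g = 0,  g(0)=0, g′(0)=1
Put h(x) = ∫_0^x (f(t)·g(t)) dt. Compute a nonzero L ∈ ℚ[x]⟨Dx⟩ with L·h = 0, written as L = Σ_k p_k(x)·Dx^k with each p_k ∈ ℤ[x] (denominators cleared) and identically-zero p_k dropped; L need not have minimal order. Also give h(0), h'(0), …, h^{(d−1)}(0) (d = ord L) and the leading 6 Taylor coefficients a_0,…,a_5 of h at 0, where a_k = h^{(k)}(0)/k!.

L = (1105 + 51776·x^2 + 22016·x^4 + 16384·x^6 + 65536·x^8)·Dx + (2112·x + 35840·x^3 + 49152·x^5 + 262144·x^7)·Dx^2 + (1122 + 52352·x^2 + 27648·x^4 + 32768·x^6 + 131072·x^8)·Dx^3 + (2112·x + 35840·x^3 + 49152·x^5 + 262144·x^7)·Dx^4 + (17 + 576·x^2 + 5632·x^4 + 16384·x^6 + 65536·x^8)·Dx^5  (order 5).
h: a_k = 0, 0, 0, -4/3, 0, 22/5, …
ICs: h(0) = 0, h′(0) = 0, h′′(0) = 0, h′′′(0) = -8, h′′′′(0) = 0.

f: a_k = 0, -4, 0, 64/3, 0, -1024/5, …
g: a_k = 0, 1, 0, -1/6, 0, 1/120, …
L₀ := L_f ⊗_s L_g (sym. prod.), ord ≤ 4.
∫: right-multiply L₀ by Dx.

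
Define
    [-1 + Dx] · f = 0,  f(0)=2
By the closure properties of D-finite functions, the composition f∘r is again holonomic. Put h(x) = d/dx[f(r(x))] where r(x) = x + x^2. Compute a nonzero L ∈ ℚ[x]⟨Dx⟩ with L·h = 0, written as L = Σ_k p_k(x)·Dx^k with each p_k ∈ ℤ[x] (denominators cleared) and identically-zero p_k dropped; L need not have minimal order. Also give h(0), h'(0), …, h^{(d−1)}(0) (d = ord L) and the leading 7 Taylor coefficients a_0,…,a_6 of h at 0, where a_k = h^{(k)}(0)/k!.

f: a_k = 2, 2, 1, 1/3, 1/12, 1/60, 1/360, …
L₀ from L_f via x↦r, Dx↦r'^{-1}Dx.
Derive L from L₀ (diff closure).
L = (3 + 4·x + 4·x^2) + (-1 - 2·x)·Dx  (order 1).
h: a_k = 2, 6, 7, 25/3, 27/4, 331/60, 1303/360, …
ICs: h(0) = 2.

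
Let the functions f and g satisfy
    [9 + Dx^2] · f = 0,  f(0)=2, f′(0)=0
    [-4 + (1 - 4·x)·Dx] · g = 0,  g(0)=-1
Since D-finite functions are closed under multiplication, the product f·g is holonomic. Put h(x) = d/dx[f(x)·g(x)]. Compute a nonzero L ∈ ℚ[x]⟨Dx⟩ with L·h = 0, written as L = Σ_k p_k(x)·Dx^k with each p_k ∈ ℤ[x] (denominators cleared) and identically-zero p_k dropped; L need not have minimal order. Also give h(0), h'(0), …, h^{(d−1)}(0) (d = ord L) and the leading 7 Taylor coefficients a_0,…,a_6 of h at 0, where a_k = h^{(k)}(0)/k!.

f: a_k = 2, 0, -9, 0, 27/4, 0, -81/40, …
g: a_k = -1, -4, -16, -64, -256, -1024, -4096, …
Sym-product of L_f,L_g gives L₀ (≤ ord 2).
Differentiate: ansatz ord ≤ ord L₀ ⇒ L.
L = (-23 - 72·x + 144·x^2) + (-8 + 32·x)·Dx + (1 - 8·x + 16·x^2)·Dx^2  (order 2).
h: a_k = -8, -46, -276, -1499, -7495, -719277/20, -1678313/10, …
ICs: h(0) = -8, h′(0) = -46.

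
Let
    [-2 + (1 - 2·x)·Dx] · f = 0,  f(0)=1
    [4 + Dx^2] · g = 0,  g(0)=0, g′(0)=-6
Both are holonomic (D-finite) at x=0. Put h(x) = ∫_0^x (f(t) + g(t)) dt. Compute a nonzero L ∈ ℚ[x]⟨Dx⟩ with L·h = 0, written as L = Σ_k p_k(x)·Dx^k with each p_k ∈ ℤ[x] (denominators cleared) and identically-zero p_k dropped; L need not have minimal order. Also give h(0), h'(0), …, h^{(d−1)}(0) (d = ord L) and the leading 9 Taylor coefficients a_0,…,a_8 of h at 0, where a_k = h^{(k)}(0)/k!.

f: a_k = 1, 2, 4, 8, 16, 32, 64, 128, 256, …
g: a_k = 0, -6, 0, 4, 0, -4/5, 0, 8/105, 0, …
Sum ⇒ L₀ = lclm(L_f,L_g) in ℚ(x)⟨Dx⟩.
Integrate: L := L₀·Dx.
L = (56 - 32·x + 32·x^2)·Dx + (-12 + 40·x - 48·x^2 + 32·x^3)·Dx^2 + (14 - 8·x + 8·x^2)·Dx^3 + (-3 + 10·x - 12·x^2 + 8·x^3)·Dx^4  (order 4).
h: a_k = 0, 1, -2, 4/3, 3, 16/5, 26/5, 64/7, 1681/105, …
ICs: h(0) = 0, h′(0) = 1, h′′(0) = -4, h′′′(0) = 8.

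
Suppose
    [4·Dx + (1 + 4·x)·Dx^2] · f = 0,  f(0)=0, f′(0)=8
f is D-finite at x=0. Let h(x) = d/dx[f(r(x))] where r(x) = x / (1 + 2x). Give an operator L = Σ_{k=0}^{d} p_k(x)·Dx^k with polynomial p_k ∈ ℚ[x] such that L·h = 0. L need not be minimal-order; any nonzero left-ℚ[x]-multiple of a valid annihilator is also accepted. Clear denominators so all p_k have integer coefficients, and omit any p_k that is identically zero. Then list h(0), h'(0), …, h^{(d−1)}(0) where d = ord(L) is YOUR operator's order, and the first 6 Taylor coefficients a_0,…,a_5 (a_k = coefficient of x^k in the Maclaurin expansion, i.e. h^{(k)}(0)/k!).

L = (8 + 24·x) + (1 + 8·x + 12·x^2)·Dx  (order 1).
h: a_k = 8, -64, 416, -2560, 15488, -93184, …
ICs: h(0) = 8.

f: a_k = 0, 8, -16, 128/3, -128, 2048/5, …
Substitute x→r, Dx→(1/r')Dx; clear ⇒ L₀.
Derive L from L₀ (diff closure).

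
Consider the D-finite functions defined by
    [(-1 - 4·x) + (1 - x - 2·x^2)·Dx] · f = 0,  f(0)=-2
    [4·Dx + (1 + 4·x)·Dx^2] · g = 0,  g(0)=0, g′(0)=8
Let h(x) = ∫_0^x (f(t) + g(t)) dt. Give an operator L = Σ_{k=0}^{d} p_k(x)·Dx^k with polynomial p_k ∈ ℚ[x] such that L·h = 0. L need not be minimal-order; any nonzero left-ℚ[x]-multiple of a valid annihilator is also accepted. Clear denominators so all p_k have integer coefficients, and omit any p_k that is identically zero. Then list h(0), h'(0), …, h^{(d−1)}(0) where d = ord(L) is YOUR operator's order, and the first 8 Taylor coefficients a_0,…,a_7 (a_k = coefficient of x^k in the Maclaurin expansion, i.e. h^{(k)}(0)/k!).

L = (156 + 624·x + 1440·x^2 + 768·x^3 + 768·x^4)·Dx^2 + (-1 + 160·x + 1064·x^2 + 1952·x^3 + 1600·x^4 + 1280·x^5)·Dx^3 + (-5 - 39·x - 66·x^2 + 80·x^3 + 240·x^4 + 384·x^5 + 256·x^6)·Dx^4  (order 4).
h: a_k = 0, -2, 3, -22/3, 49/6, -30, 919/15, -622/3, …
ICs: h(0) = 0, h′(0) = -2, h′′(0) = 6, h′′′(0) = -44.

f: a_k = -2, -2, -6, -10, -22, -42, -86, -170, …
g: a_k = 0, 8, -16, 128/3, -128, 2048/5, -4096/3, 32768/7, …
Sum ⇒ L₀ = lclm(L_f,L_g) in ℚ(x)⟨Dx⟩.
Integrate: L := L₀·Dx.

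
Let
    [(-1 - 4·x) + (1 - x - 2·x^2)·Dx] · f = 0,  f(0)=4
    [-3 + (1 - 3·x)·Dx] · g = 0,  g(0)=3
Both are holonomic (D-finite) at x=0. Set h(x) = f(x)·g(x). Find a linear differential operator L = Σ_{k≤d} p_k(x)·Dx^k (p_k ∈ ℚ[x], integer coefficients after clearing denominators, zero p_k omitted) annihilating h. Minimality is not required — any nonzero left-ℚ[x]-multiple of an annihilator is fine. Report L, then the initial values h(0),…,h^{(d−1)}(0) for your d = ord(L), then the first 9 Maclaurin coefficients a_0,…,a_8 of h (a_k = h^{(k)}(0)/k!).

L = (-4 + 2·x + 18·x^2) + (1 - 4·x + x^2 + 6·x^3)·Dx  (order 1).
h: a_k = 12, 48, 180, 600, 1932, 6048, 18660, 57000, 173052, …
ICs: h(0) = 12.

f: a_k = 4, 4, 12, 20, 44, 84, 172, 340, 684, …
g: a_k = 3, 9, 27, 81, 243, 729, 2187, 6561, 19683, …
Sym-product of L_f,L_g gives L₀ (≤ ord 1).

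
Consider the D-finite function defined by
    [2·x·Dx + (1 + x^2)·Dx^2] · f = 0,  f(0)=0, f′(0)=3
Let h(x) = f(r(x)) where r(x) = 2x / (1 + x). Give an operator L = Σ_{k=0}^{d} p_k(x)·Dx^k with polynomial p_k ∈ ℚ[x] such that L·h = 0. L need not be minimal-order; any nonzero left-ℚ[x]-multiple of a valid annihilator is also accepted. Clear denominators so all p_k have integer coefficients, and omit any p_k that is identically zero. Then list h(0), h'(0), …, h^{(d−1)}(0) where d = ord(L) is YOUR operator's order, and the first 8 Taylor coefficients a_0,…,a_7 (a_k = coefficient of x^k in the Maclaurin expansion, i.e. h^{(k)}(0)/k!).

L = (2 + 10·x)·Dx + (1 + 2·x + 5·x^2)·Dx^2  (order 2).
h: a_k = 0, 6, -6, -2, 18, -114/5, -22, 834/7, …
ICs: h(0) = 0, h′(0) = 6.

f: a_k = 0, 3, 0, -1, 0, 3/5, 0, -3/7, …
h₀=f(r): pull back L_f along r ⇒ L₀.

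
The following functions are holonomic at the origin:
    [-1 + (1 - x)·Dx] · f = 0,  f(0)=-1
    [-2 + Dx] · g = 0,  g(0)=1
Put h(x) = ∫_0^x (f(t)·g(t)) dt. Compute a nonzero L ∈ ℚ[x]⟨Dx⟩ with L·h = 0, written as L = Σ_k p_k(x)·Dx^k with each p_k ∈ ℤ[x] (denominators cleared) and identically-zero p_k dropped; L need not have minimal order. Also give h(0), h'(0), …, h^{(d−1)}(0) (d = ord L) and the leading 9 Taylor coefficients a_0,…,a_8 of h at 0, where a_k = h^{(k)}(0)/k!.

f: a_k = -1, -1, -1, -1, -1, -1, -1, -1, -1, …
g: a_k = 1, 2, 2, 4/3, 2/3, 4/15, 4/45, 8/315, 2/315, …
Product ⇒ symmetric product L₀, ord ≤ 1.
∫: right-multiply L₀ by Dx.
L = (3 - 2·x)·Dx + (-1 + x)·Dx^2  (order 2).
h: a_k = 0, -1, -3/2, -5/3, -19/12, -7/5, -109/90, -331/315, -155/168, …
ICs: h(0) = 0, h′(0) = -1.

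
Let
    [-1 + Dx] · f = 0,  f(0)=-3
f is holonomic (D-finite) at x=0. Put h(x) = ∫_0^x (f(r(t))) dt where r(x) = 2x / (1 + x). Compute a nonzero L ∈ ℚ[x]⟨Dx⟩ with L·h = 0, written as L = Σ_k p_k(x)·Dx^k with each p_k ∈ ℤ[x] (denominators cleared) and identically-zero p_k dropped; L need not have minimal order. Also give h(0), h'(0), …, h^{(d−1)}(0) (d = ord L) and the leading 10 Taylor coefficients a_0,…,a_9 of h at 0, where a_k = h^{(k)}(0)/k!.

f: a_k = -3, -3, -3/2, -1/2, -1/8, -1/40, -1/240, -1/1680, -1/13440, -1/120960, …
Change of var in L_f (x↦r) gives L₀.
h=∫₀ˣh₀: take L = L₀·Dx.
L = -2·Dx + (1 + 2·x + x^2)·Dx^2  (order 2).
h: a_k = 0, -3, -3, 0, 1/2, -2/5, 1/5, -4/105, -5/84, 32/315, …
ICs: h(0) = 0, h′(0) = -3.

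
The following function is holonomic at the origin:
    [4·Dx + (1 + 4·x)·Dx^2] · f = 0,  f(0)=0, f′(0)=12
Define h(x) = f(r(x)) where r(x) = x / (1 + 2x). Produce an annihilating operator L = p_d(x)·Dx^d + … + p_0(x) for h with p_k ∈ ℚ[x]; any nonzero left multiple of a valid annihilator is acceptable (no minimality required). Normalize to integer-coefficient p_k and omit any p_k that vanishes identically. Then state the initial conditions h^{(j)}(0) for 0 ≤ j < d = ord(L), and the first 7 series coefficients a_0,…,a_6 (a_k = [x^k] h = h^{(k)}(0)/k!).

f: a_k = 0, 12, -24, 64, -192, 3072/5, -2048, …
h₀=f(r): pull back L_f along r ⇒ L₀.
L = (8 + 24·x)·Dx + (1 + 8·x + 12·x^2)·Dx^2  (order 2).
h: a_k = 0, 12, -48, 208, -960, 23232/5, -23296, …
ICs: h(0) = 0, h′(0) = 12.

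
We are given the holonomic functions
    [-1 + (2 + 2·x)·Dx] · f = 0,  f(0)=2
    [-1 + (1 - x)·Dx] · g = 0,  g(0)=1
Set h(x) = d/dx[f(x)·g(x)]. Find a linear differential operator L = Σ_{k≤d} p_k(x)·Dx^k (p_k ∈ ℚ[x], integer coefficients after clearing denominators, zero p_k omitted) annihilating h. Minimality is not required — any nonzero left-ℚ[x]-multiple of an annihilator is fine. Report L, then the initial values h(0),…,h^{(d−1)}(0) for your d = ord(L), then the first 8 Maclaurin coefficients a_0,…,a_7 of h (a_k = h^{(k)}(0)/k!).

f: a_k = 2, 1, -1/4, 1/8, -5/64, 7/128, -21/512, 33/1024, …
g: a_k = 1, 1, 1, 1, 1, 1, 1, 1, …
L₀ := L_f ⊗_s L_g (sym. prod.), ord ≤ 1.
Differentiate: ansatz ord ≤ ord L₀ ⇒ L.
L = (11 + 18·x + 3·x^2) + (-6 - 2·x + 6·x^2 + 2·x^3)·Dx  (order 1).
h: a_k = 3, 11/2, 69/8, 179/16, 1825/128, 4317/256, 20377/1024, 46147/2048, …
ICs: h(0) = 3.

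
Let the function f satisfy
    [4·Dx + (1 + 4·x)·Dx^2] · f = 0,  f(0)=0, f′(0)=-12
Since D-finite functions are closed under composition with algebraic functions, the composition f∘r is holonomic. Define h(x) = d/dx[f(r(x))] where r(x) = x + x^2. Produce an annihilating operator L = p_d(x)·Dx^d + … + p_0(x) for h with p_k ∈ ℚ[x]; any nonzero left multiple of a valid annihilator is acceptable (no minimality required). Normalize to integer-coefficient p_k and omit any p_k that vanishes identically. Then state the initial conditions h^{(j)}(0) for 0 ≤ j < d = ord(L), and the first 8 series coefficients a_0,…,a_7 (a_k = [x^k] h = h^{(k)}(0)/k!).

f: a_k = 0, -12, 24, -64, 192, -3072/5, 2048, -49152/7, …
f∘r: x↦r, Dx↦Dx/r' in L_f ⇒ L₀.
h=h₀': d/dx-closure on L₀ ⇒ L.
L = 2 + (1 + 2·x)·Dx  (order 1).
h: a_k = -12, 24, -48, 96, -192, 384, -768, 1536, …
ICs: h(0) = -12.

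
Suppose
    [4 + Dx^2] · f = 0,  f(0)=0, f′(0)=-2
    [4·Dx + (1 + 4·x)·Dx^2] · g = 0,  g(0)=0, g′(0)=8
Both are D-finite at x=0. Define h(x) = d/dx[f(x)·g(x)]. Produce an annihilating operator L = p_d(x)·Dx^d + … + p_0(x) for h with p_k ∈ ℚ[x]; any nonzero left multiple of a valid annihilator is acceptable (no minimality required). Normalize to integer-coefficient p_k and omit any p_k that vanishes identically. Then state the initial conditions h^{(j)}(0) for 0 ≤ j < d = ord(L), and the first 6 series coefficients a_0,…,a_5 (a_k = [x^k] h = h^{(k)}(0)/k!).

f: a_k = 0, -2, 0, 4/3, 0, -4/15, …
g: a_k = 0, 8, -16, 128/3, -128, 2048/5, …
Sym-product of L_f,L_g gives L₀ (≤ ord 4).
Differentiate: ansatz ord ≤ ord L₀ ⇒ L.
L = (-832 - 992·x - 5568·x^2 - 12288·x^3 - 2048·x^4 + 24576·x^5 + 16384·x^6) + (-264 - 1568·x - 2560·x^2 + 10240·x^4 + 8192·x^5)·Dx + (-220 - 368·x - 1760·x^2 - 3072·x^3 + 2048·x^4 + 12288·x^5 + 8192·x^6)·Dx^2 + (-66 - 392·x - 640·x^2 + 2560·x^4 + 2048·x^5)·Dx^3 + (-3 - 30·x - 92·x^2 + 640·x^4 + 1536·x^5 + 1024·x^6)·Dx^4  (order 4).
h: a_k = 0, -32, 96, -896/3, 3520/3, -13760/3, …
ICs: h(0) = 0, h′(0) = -32, h′′(0) = 192, h′′′(0) = -1792.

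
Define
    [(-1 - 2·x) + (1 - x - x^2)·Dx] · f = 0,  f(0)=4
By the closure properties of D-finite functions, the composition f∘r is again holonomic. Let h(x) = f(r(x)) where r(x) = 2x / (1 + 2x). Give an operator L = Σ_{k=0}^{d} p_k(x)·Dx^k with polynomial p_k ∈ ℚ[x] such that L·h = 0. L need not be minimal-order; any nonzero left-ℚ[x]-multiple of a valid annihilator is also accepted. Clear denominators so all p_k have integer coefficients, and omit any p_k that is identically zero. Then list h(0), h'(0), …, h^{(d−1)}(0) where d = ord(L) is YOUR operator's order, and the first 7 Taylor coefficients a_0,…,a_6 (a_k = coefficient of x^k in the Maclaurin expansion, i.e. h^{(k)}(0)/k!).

L = (2 + 12·x) + (-1 - 4·x + 8·x^3)·Dx  (order 1).
h: a_k = 4, 8, 16, 0, 64, -128, 512, …
ICs: h(0) = 4.

f: a_k = 4, 4, 8, 12, 20, 32, 52, …
Change of var in L_f (x↦r) gives L₀.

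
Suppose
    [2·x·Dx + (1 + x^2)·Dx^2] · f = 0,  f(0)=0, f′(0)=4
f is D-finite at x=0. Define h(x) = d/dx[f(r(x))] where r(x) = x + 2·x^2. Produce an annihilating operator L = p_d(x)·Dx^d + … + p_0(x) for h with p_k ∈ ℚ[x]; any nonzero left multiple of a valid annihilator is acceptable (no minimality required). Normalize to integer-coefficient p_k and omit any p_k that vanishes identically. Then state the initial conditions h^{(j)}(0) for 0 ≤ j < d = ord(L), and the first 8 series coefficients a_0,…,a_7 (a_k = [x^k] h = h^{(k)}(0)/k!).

L = (-4 + 2·x + 16·x^2 + 48·x^3 + 48·x^4) + (1 + 4·x + x^2 + 8·x^3 + 20·x^4 + 16·x^5)·Dx  (order 1).
h: a_k = 4, 16, -4, -32, -76, -16, 220, 448, …
ICs: h(0) = 4.

f: a_k = 0, 4, 0, -4/3, 0, 4/5, 0, -4/7, …
L₀ from L_f via x↦r, Dx↦r'^{-1}Dx.
Differentiate: ansatz ord ≤ ord L₀ ⇒ L.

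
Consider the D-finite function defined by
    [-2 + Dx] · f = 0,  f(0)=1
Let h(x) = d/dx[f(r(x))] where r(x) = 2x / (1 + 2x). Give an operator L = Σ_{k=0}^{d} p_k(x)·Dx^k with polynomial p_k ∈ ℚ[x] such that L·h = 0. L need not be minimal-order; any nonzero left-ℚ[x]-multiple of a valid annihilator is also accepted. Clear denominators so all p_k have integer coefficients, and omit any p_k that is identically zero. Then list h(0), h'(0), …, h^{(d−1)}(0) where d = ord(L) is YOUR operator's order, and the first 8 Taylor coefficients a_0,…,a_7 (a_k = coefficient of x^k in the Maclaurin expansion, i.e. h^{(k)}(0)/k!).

f: a_k = 1, 2, 2, 4/3, 2/3, 4/15, 4/45, 8/315, …
h₀=f(r): pull back L_f along r ⇒ L₀.
h₀' ⇒ L via d/dx closure of L₀.
L = -8·x + (-1 - 4·x - 4·x^2)·Dx  (order 1).
h: a_k = 4, 0, -16, 128/3, -64, 512/15, 1280/9, -65536/105, …
ICs: h(0) = 4.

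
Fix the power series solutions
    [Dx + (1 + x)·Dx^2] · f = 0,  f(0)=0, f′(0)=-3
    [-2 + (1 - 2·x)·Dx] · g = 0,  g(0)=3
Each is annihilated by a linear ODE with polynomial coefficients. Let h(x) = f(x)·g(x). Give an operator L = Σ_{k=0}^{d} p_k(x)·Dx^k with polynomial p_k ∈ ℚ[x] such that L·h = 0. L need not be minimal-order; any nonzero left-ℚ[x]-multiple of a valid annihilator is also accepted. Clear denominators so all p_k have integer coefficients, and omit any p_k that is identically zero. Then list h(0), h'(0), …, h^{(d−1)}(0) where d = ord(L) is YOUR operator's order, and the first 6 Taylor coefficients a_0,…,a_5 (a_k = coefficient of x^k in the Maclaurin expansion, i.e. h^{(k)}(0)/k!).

L = 2 + (3 + 6·x)·Dx + (-1 + x + 2·x^2)·Dx^2  (order 2).
h: a_k = 0, -9, -27/2, -30, -231/4, -1173/10, …
ICs: h(0) = 0, h′(0) = -9.

f: a_k = 0, -3, 3/2, -1, 3/4, -3/5, …
g: a_k = 3, 6, 12, 24, 48, 96, …
L₀ := L_f ⊗_s L_g (sym. prod.), ord ≤ 2.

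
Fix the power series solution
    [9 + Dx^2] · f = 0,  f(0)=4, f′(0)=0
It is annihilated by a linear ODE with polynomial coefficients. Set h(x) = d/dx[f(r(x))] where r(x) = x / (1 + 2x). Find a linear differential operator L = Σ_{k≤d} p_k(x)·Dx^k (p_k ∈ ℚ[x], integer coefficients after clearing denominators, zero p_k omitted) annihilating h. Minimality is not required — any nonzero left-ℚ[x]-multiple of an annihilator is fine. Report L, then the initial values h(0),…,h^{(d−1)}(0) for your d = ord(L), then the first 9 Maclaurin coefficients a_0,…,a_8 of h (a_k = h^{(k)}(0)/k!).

f: a_k = 4, 0, -18, 0, 27/2, 0, -81/20, 0, 729/1120, …
h₀=f(r): pull back L_f along r ⇒ L₀.
Differentiate: ansatz ord ≤ ord L₀ ⇒ L.
L = (33 + 96·x + 96·x^2) + (12 + 72·x + 144·x^2 + 96·x^3)·Dx + (1 + 8·x + 24·x^2 + 32·x^3 + 16·x^4)·Dx^2  (order 2).
h: a_k = 0, -36, 216, -810, 2340, -54243/10, 47061/5, -188955/28, -2492289/70, …
ICs: h(0) = 0, h′(0) = -36.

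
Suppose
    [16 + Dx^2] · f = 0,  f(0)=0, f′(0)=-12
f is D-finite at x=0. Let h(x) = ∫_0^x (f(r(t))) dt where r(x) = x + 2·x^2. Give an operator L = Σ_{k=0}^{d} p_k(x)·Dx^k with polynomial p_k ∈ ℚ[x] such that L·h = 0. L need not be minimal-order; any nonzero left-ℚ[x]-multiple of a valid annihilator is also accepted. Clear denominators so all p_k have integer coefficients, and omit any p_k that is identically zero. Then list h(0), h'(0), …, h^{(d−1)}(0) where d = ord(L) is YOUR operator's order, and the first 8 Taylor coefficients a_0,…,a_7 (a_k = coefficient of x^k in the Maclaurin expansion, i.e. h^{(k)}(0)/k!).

f: a_k = 0, -12, 0, 32, 0, -128/5, 0, 1024/105, …
Substitute x→r, Dx→(1/r')Dx; clear ⇒ L₀.
∫: right-multiply L₀ by Dx.
L = (16 + 192·x + 768·x^2 + 1024·x^3)·Dx - 4·Dx^2 + (1 + 4·x)·Dx^3  (order 3).
h: a_k = 0, 0, -6, -8, 8, 192/5, 896/15, 0, …
ICs: h(0) = 0, h′(0) = 0, h′′(0) = -12.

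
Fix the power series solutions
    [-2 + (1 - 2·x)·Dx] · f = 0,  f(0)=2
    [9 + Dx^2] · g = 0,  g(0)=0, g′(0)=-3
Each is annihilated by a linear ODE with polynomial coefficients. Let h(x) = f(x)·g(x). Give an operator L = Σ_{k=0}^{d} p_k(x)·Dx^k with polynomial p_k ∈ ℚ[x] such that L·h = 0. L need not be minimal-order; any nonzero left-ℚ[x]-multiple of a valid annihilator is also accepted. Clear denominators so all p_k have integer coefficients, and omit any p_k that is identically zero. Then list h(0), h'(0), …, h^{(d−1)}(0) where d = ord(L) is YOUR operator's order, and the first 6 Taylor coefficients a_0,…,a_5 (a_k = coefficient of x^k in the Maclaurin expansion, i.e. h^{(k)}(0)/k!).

f: a_k = 2, 4, 8, 16, 32, 64, …
g: a_k = 0, -3, 0, 9/2, 0, -81/40, …
L₀ := L_f ⊗_s L_g (sym. prod.), ord ≤ 2.
L = (-9 + 18·x) + 4·Dx + (-1 + 2·x)·Dx^2  (order 2).
h: a_k = 0, -6, -12, -15, -30, -1281/20, …
ICs: h(0) = 0, h′(0) = -6.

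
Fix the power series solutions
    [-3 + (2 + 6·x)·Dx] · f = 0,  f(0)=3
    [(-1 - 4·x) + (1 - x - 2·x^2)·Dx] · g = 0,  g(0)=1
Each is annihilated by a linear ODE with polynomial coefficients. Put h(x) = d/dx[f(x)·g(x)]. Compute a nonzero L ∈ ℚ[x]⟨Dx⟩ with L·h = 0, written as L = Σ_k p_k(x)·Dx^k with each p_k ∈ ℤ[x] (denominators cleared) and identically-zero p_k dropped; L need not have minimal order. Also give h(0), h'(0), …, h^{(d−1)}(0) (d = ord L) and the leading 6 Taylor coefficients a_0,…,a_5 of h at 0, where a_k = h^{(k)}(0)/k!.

f: a_k = 3, 9/2, -27/8, 81/16, -1215/128, 5103/256, …
g: a_k = 1, 1, 3, 5, 11, 21, …
Product ⇒ symmetric product L₀, ord ≤ 1.
Derive L from L₀ (diff closure).
L = (27 + 282·x + 663·x^2 + 660·x^3 + 540·x^4) + (-10 - 42·x - 30·x^2 + 98·x^3 + 312·x^4 + 216·x^5)·Dx  (order 1).
h: a_k = 15/2, 81/4, 1449/16, 5241/32, 155205/256, 486279/512, …
ICs: h(0) = 15/2.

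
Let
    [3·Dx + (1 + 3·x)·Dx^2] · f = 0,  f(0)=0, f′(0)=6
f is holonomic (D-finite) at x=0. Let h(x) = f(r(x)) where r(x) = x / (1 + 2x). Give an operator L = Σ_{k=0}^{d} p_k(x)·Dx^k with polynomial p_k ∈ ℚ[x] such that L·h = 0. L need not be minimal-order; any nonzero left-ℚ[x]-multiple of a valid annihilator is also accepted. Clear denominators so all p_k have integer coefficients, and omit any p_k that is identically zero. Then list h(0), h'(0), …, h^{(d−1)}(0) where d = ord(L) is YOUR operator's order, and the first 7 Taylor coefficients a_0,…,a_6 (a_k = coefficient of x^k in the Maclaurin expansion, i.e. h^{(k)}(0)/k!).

L = (7 + 20·x)·Dx + (1 + 7·x + 10·x^2)·Dx^2  (order 2).
h: a_k = 0, 6, -21, 78, -609/2, 6186/5, -5187, …
ICs: h(0) = 0, h′(0) = 6.

f: a_k = 0, 6, -9, 18, -81/2, 486/5, -243, …
L₀ from L_f via x↦r, Dx↦r'^{-1}Dx.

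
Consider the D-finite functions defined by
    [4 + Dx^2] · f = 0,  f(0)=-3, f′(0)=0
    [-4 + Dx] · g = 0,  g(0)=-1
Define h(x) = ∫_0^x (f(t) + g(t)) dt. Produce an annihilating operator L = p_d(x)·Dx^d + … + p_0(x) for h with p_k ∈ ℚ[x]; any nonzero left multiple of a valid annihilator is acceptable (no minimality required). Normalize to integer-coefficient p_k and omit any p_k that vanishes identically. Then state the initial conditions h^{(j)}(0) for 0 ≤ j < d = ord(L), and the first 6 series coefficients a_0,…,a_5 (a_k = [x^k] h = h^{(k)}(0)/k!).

f: a_k = -3, 0, 6, 0, -2, 0, …
g: a_k = -1, -4, -8, -32/3, -32/3, -128/15, …
Sum ⇒ L₀ = lclm(L_f,L_g) in ℚ(x)⟨Dx⟩.
Integrate: L := L₀·Dx.
L = -16·Dx + 4·Dx^2 - 4·Dx^3 + Dx^4  (order 4).
h: a_k = 0, -4, -2, -2/3, -8/3, -38/15, …
ICs: h(0) = 0, h′(0) = -4, h′′(0) = -4, h′′′(0) = -4.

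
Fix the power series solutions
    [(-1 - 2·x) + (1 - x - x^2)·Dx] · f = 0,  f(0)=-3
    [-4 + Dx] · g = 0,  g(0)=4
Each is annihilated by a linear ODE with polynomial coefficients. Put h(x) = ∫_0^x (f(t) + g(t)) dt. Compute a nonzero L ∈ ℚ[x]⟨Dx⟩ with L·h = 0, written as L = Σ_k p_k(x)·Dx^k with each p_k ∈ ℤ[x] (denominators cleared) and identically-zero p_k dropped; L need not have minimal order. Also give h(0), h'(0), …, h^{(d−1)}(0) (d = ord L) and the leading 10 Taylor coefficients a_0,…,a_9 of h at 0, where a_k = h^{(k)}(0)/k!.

L = (-8·x - 72·x^2 - 32·x^3)·Dx + (-12 + 38·x + 22·x^2 - 32·x^3 - 16·x^4)·Dx^2 + (3 - 9·x - x^2 + 10·x^3 + 4·x^4)·Dx^3  (order 3).
h: a_k = 0, 1, 13/2, 26/3, 101/12, 83/15, 76/45, -731/315, -15749/2520, -30082/2835, …
ICs: h(0) = 0, h′(0) = 1, h′′(0) = 13.

f: a_k = -3, -3, -6, -9, -15, -24, -39, -63, -102, -165, …
g: a_k = 4, 16, 32, 128/3, 128/3, 512/15, 1024/45, 4096/315, 2048/315, 8192/2835, …
L₀ := lclm(L_f,L_g); ord L₀ ≤ 1+1.
h=∫h₀ ⇒ L = L₀·Dx.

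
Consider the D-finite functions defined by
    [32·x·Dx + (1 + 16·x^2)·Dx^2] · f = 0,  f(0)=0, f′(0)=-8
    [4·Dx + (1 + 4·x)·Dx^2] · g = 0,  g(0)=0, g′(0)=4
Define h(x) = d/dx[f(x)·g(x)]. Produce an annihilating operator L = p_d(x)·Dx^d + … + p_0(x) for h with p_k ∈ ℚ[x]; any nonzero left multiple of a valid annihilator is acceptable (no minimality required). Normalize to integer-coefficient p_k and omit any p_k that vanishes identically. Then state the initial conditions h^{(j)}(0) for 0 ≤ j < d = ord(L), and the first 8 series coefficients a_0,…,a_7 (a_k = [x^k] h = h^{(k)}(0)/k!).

L = (1536 + 11264·x + 81920·x^2 + 638976·x^3 + 1966080·x^4 + 3407872·x^5 + 4194304·x^7) + (288 + 7936·x + 78848·x^2 + 495616·x^3 + 2228224·x^4 + 6094848·x^5 + 9175040·x^6 + 3145728·x^7 + 14680064·x^8)·Dx + (48 + 1024·x + 12288·x^2 + 79872·x^3 + 368640·x^4 + 1277952·x^5 + 3145728·x^6 + 4718592·x^7 + 3145728·x^8 + 8388608·x^9)·Dx^2 + (5 + 72·x + 592·x^2 + 3584·x^3 + 16896·x^4 + 61440·x^5 + 172032·x^6 + 393216·x^7 + 589824·x^8 + 524288·x^9 + 1048576·x^10)·Dx^3  (order 3).
h: a_k = 0, -64, 192, 0, 2560/3, -212992/15, 630784/15, 0, …
ICs: h(0) = 0, h′(0) = -64, h′′(0) = 384.

f: a_k = 0, -8, 0, 128/3, 0, -2048/5, 0, 32768/7, …
g: a_k = 0, 4, -8, 64/3, -64, 1024/5, -2048/3, 16384/7, …
Sym-product of L_f,L_g gives L₀ (≤ ord 4).
Differentiate: ansatz ord ≤ ord L₀ ⇒ L.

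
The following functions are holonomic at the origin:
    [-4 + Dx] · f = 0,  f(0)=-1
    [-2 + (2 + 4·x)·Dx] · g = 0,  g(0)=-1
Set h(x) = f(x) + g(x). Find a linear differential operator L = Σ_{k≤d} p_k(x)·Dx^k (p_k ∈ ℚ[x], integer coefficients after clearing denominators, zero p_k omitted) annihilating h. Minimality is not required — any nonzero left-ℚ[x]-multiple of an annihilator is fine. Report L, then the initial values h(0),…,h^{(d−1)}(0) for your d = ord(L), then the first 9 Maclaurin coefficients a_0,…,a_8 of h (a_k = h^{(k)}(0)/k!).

f: a_k = -1, -4, -8, -32/3, -32/3, -128/15, -256/45, -1024/315, -512/315, …
g: a_k = -1, -1, 1/2, -1/2, 5/8, -7/8, 21/16, -33/16, 429/128, …
f+g: L₀ = lclm(L_f,L_g), ord ≤ 1+1.
L = (20 + 32·x) + (-17 - 64·x - 64·x^2)·Dx + (3 + 14·x + 16·x^2)·Dx^2  (order 2).
h: a_k = -2, -5, -15/2, -67/6, -241/24, -1129/120, -3151/720, -26779/5040, 69599/40320, …
ICs: h(0) = -2, h′(0) = -5.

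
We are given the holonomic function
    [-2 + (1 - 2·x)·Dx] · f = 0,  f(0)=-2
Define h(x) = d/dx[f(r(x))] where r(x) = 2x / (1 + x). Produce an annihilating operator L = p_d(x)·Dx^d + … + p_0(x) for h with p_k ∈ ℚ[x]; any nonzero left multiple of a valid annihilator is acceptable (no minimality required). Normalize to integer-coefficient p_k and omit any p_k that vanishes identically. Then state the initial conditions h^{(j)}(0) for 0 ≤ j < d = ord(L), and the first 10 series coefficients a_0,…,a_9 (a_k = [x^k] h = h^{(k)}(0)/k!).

L = 6 + (-1 + 3·x)·Dx  (order 1).
h: a_k = -8, -48, -216, -864, -3240, -11664, -40824, -139968, -472392, -1574640, …
ICs: h(0) = -8.

f: a_k = -2, -4, -8, -16, -32, -64, -128, -256, -512, -1024, …
f∘r: x↦r, Dx↦Dx/r' in L_f ⇒ L₀.
h₀' ⇒ L via d/dx closure of L₀.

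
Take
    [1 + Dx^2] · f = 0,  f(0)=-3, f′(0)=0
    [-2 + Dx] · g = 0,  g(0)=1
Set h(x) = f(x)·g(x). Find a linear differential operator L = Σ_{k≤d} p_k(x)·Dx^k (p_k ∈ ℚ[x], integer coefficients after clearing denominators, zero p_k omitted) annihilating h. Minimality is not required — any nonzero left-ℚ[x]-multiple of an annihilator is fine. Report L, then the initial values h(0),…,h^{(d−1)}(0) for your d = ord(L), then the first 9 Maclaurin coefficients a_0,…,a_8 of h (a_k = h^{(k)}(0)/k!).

f: a_k = -3, 0, 3/2, 0, -1/8, 0, 1/240, 0, -1/13440, …
g: a_k = 1, 2, 2, 4/3, 2/3, 4/15, 4/45, 8/315, 2/315, …
h₀=f·g: eliminate ⇒ L₀, order ≤ 2·1.
L = 5 - 4·Dx + Dx^2  (order 2).
h: a_k = -3, -6, -9/2, -1, 7/8, 19/20, 39/80, 139/840, 527/13440, …
ICs: h(0) = -3, h′(0) = -6.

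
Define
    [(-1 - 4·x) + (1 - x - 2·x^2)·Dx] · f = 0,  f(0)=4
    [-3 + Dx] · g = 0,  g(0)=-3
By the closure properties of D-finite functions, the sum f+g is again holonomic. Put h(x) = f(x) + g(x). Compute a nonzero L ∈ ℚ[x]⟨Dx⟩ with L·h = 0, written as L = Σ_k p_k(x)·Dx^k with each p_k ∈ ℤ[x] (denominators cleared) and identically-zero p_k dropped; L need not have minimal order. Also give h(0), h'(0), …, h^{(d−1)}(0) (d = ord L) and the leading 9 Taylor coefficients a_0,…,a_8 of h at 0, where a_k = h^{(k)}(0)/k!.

f: a_k = 4, 4, 12, 20, 44, 84, 172, 340, 684, …
g: a_k = -3, -9, -27/2, -27/2, -81/8, -243/40, -243/80, -729/560, -2187/4480, …
L₀ := lclm(L_f,L_g); ord L₀ ≤ 1+1.
L = (-9 - 9·x - 126·x^2 - 72·x^3) + (-3 + 30·x + 51·x^2 - 36·x^3 - 36·x^4)·Dx + (2 - 9·x - 3·x^2 + 20·x^3 + 12·x^4)·Dx^2  (order 2).
h: a_k = 1, -5, -3/2, 13/2, 271/8, 3117/40, 13517/80, 189671/560, 3062133/4480, …
ICs: h(0) = 1, h′(0) = -5.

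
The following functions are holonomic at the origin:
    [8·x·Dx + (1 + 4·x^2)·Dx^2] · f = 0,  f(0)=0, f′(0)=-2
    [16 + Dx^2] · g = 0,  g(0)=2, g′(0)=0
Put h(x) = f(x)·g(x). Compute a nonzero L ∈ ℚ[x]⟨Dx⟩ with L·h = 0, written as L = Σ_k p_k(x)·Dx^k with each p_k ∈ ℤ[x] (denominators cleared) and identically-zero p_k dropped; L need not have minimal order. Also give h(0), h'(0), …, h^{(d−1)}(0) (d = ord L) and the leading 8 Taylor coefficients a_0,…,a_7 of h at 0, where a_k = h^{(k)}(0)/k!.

f: a_k = 0, -2, 0, 8/3, 0, -32/5, 0, 128/7, …
g: a_k = 2, 0, -16, 0, 64/3, 0, -512/45, 0, …
Sym-product of L_f,L_g gives L₀ (≤ ord 4).
L = (2560 + 29696·x^2 + 118784·x^4 + 262144·x^6 + 262144·x^8) + (1536·x + 14336·x^3 + 49152·x^5 + 65536·x^7)·Dx + (240 + 3008·x^2 + 13824·x^4 + 32768·x^6 + 32768·x^8)·Dx^2 + (96·x + 896·x^3 + 3072·x^5 + 4096·x^7)·Dx^3 + (5 + 72·x^2 + 400·x^4 + 1024·x^6 + 1024·x^8)·Dx^4  (order 4).
h: a_k = 0, -4, 0, 112/3, 0, -1472/15, 0, 68864/315, …
ICs: h(0) = 0, h′(0) = -4, h′′(0) = 0, h′′′(0) = 224.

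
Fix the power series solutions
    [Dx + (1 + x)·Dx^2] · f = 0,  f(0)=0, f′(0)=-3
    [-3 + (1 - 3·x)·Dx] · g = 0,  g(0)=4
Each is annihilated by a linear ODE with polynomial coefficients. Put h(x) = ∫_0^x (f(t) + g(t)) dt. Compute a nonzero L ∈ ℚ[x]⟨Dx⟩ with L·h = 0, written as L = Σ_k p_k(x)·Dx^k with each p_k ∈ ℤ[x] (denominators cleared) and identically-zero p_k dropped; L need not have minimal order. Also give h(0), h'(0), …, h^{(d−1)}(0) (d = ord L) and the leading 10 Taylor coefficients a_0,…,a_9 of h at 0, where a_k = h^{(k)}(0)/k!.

L = (-66 - 18·x)·Dx^2 + (-52 - 120·x - 36·x^2)·Dx^3 + (7 - 11·x - 27·x^2 - 9·x^3)·Dx^4  (order 4).
h: a_k = 0, 4, 9/2, 25/2, 107/4, 1299/20, 1619/10, 5833/14, 61233/56, 69985/24, …
ICs: h(0) = 0, h′(0) = 4, h′′(0) = 9, h′′′(0) = 75.

f: a_k = 0, -3, 3/2, -1, 3/4, -3/5, 1/2, -3/7, 3/8, -1/3, …
g: a_k = 4, 12, 36, 108, 324, 972, 2916, 8748, 26244, 78732, …
Sum ⇒ L₀ = lclm(L_f,L_g) in ℚ(x)⟨Dx⟩.
h=∫h₀ ⇒ L = L₀·Dx.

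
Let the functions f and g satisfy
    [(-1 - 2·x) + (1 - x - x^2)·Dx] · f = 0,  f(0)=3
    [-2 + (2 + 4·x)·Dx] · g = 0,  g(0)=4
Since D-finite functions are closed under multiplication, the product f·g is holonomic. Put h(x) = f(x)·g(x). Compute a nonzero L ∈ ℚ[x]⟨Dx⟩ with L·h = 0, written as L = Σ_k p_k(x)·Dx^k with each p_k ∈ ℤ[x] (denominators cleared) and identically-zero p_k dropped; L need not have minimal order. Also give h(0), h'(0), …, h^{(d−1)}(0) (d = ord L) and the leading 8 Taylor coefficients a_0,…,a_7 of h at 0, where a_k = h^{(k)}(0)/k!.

f: a_k = 3, 3, 6, 9, 15, 24, 39, 63, …
g: a_k = 4, 4, -2, 2, -5/2, 7/2, -21/4, 33/4, …
h₀=f·g: eliminate ⇒ L₀, order ≤ 1·1.
L = (2 + 3·x + 3·x^2) + (-1 - x + 3·x^2 + 2·x^3)·Dx  (order 1).
h: a_k = 12, 24, 30, 60, 165/2, 153, 879/4, 795/2, …
ICs: h(0) = 12.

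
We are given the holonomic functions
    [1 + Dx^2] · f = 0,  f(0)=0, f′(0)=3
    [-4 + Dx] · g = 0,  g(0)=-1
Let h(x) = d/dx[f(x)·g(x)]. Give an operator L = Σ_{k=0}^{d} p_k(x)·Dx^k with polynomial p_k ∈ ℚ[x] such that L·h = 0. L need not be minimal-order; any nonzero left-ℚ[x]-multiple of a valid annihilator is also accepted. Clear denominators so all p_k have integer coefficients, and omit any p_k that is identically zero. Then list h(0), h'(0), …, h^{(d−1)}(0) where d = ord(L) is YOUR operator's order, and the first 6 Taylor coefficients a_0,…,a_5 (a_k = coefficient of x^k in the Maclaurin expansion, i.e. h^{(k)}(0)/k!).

L = 17 - 8·Dx + Dx^2  (order 2).
h: a_k = -3, -24, -141/2, -120, -1121/8, -611/5, …
ICs: h(0) = -3, h′(0) = -24.

f: a_k = 0, 3, 0, -1/2, 0, 1/40, …
g: a_k = -1, -4, -8, -32/3, -32/3, -128/15, …
Sym-product of L_f,L_g gives L₀ (≤ ord 2).
Differentiate: ansatz ord ≤ ord L₀ ⇒ L.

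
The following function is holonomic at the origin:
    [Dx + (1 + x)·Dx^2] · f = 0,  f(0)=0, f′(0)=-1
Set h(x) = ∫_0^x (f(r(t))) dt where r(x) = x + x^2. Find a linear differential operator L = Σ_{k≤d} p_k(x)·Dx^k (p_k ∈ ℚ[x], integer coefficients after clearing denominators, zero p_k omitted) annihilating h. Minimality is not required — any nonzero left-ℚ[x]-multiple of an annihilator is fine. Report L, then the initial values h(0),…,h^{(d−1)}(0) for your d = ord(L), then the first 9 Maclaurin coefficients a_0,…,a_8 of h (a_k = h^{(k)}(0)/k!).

L = (-1 + 2·x + 2·x^2)·Dx^2 + (1 + 3·x + 3·x^2 + 2·x^3)·Dx^3  (order 3).
h: a_k = 0, 0, -1/2, -1/6, 1/6, -1/20, -1/30, 1/21, -1/56, …
ICs: h(0) = 0, h′(0) = 0, h′′(0) = -1.

f: a_k = 0, -1, 1/2, -1/3, 1/4, -1/5, 1/6, -1/7, 1/8, …
L₀ from L_f via x↦r, Dx↦r'^{-1}Dx.
Integrate: L := L₀·Dx.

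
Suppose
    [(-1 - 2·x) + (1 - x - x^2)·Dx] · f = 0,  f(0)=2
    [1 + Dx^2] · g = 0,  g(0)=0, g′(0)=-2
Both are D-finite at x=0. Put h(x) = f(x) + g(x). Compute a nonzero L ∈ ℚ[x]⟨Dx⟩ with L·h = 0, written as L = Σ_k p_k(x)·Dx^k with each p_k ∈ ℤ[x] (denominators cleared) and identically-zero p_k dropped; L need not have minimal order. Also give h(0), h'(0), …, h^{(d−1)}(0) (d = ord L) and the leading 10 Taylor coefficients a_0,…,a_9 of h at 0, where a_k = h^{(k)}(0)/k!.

L = (19 + 48·x + 31·x^2 + 24·x^3 + 5·x^4 + 2·x^5) + (-5 + x + 4·x^2 + 7·x^3 + 6·x^4 + 3·x^5 + x^6)·Dx + (19 + 48·x + 31·x^2 + 24·x^3 + 5·x^4 + 2·x^5)·Dx^2 + (-5 + x + 4·x^2 + 7·x^3 + 6·x^4 + 3·x^5 + x^6)·Dx^3  (order 3).
h: a_k = 2, 0, 4, 19/3, 10, 959/60, 26, 105841/2520, 68, 19958399/181440, …
ICs: h(0) = 2, h′(0) = 0, h′′(0) = 8.

f: a_k = 2, 2, 4, 6, 10, 16, 26, 42, 68, 110, …
g: a_k = 0, -2, 0, 1/3, 0, -1/60, 0, 1/2520, 0, -1/181440, …
f+g: L₀ = lclm(L_f,L_g), ord ≤ 1+2.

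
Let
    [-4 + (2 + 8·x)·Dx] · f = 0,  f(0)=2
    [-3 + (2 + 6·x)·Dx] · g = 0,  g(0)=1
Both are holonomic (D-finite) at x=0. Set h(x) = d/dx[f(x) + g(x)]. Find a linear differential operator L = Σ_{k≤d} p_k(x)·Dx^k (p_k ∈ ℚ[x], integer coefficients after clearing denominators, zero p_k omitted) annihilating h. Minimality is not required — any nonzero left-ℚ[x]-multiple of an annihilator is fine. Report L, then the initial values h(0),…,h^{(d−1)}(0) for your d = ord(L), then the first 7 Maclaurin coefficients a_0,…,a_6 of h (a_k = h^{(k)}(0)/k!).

f: a_k = 2, 4, -4, 8, -20, 56, -168, …
g: a_k = 1, 3/2, -9/8, 27/16, -405/128, 1701/256, -15309/1024, …
h₀=f+g: left-lcm gives L₀, ord ≤ 2.
h=h₀': d/dx-closure on L₀ ⇒ L.
L = -18 + (-21 - 72·x)·Dx + (-2 - 14·x - 24·x^2)·Dx^2  (order 2).
h: a_k = 11/2, -41/4, 465/16, -2965/32, 80185/256, -562023/512, 8074605/2048, …
ICs: h(0) = 11/2, h′(0) = -41/4.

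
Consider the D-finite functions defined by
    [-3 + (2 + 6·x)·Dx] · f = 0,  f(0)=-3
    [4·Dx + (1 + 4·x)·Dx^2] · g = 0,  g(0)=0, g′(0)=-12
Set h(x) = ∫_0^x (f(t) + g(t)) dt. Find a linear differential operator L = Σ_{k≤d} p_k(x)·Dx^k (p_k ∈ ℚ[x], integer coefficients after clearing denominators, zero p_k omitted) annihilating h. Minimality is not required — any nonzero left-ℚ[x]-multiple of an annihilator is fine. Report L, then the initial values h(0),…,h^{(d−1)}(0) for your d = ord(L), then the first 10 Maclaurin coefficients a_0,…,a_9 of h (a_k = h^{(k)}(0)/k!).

L = (84 + 144·x)·Dx^2 + (101 + 552·x + 720·x^2)·Dx^3 + (10 + 94·x + 288·x^2 + 288·x^3)·Dx^4  (order 4).
h: a_k = 0, -3, -33/4, 73/8, -1105/64, 25791/640, -270649/2560, 2143079/7168, -102178887/114688, 271250125/98304, …
ICs: h(0) = 0, h′(0) = -3, h′′(0) = -33/2, h′′′(0) = 219/4.

f: a_k = -3, -9/2, 27/8, -81/16, 1215/128, -5103/256, 45927/1024, -216513/2048, 8444007/32768, -42220035/65536, …
g: a_k = 0, -12, 24, -64, 192, -3072/5, 2048, -49152/7, 24576, -262144/3, …
Weyl lclm of L_f,L_g ⇒ L₀ (ord ≤ 3).
h=∫₀ˣh₀: take L = L₀·Dx.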